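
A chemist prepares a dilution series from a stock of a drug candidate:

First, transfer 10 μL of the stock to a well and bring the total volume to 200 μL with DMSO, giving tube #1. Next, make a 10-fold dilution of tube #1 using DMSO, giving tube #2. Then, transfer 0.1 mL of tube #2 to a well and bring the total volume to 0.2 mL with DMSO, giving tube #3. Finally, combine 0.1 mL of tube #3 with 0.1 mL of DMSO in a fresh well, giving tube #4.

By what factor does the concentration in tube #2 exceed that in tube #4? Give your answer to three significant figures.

4.00

Step 1: 10 μL brought to 200 μL → factor 200/10 = 20
Step 2: 10-fold → factor 10
Step 3: 0.1 mL brought to 0.2 mL → factor 0.2/0.1 = 2
Step 4: 0.1 mL + 0.1 mL = 0.2 mL total → factor 0.2/0.1 = 2
Dilution factor to tube #2 = 200; to tube #4 = 800
[tube #2]/[tube #4] = (factor to tube #4)/(factor to tube #2) = 800/200 = 4.00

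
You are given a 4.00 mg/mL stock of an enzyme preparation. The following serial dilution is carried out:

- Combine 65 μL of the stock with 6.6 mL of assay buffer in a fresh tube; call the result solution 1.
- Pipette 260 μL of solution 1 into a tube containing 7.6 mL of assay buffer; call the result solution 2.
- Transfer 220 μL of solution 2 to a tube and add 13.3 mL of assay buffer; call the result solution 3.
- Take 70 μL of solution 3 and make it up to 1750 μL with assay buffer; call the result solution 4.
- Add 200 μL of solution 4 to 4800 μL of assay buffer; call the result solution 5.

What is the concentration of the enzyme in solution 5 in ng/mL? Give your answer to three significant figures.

0.0336 ng/mL

Step 1: 65 μL + 6.6 mL = 6665 μL total → factor 6665/65 = 102.54
Step 2: 260 μL + 7.6 mL = 7860 μL total → factor 7860/260 = 30.231
Step 3: 220 μL + 13.3 mL = 13520 μL total → factor 13520/220 = 61.455
Step 4: 70 μL brought to 1750 μL → factor 1750/70 = 25
Step 5: 200 μL + 4800 μL = 5000 μL total → factor 5000/200 = 25
Overall dilution factor = 102.54 × 30.231 × 61.455 × 25 × 25 = 1.1906 × 10^8
Final = 4.00 mg/mL / 1.1906 × 10^8 = 3.360 × 10^-8 mg/mL = 0.0336 ng/mL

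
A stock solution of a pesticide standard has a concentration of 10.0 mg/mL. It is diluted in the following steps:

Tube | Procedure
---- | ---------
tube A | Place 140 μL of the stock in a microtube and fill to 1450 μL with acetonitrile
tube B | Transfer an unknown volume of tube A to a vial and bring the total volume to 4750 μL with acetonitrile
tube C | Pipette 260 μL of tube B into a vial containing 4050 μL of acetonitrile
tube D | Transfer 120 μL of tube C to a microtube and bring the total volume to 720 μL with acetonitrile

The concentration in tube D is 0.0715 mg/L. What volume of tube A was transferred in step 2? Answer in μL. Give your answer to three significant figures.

Step 1: 140 μL brought to 1450 μL → factor 1450/140 = 10.357
Step 2: v brought to 4750 μL → factor = 4750 μL/v
Step 3: 260 μL + 4050 μL = 4310 μL total → factor 4310/260 = 16.577
Step 4: 120 μL brought to 720 μL → factor 720/120 = 6
Product of known-step factors = 1030.1
Overall factor = 10.0 mg/mL / (0.0715 mg/L) = 1.3986 × 10^5
Step-2 factor = 1.3986 × 10^5 / 1030.1 = 135.77
v = 4750 μL / 135.77 = 35.0 μL

35.0 μL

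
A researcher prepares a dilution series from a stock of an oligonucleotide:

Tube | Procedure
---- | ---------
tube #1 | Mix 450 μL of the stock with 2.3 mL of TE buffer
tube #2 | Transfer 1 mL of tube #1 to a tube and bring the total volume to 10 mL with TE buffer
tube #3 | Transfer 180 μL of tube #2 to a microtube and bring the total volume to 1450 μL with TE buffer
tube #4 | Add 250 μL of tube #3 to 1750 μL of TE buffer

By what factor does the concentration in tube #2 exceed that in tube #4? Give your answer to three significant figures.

64.4

Step 1: 450 μL + 2.3 mL = 2750 μL total → factor 2750/450 = 6.1111
Step 2: 1 mL brought to 10 mL → factor 10/1 = 10
Step 3: 180 μL brought to 1450 μL → factor 1450/180 = 8.0556
Step 4: 250 μL + 1750 μL = 2000 μL total → factor 2000/250 = 8
Dilution factor to tube #2 = 61.111; to tube #4 = 3938.3
[tube #2]/[tube #4] = (factor to tube #4)/(factor to tube #2) = 3938.3/61.111 = 64.4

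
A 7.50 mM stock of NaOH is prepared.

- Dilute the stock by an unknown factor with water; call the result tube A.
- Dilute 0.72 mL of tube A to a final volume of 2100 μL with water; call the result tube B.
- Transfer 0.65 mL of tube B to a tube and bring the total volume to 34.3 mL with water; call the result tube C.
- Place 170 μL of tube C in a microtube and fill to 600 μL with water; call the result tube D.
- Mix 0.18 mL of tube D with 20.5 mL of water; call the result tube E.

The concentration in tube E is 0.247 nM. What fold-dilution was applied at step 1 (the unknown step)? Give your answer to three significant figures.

Step 1: unknown factor x
Step 2: 0.72 mL brought to 2100 μL → factor 2.1/0.72 = 2.9167
Step 3: 0.65 mL brought to 34.3 mL → factor 34.3/0.65 = 52.769
Step 4: 170 μL brought to 600 μL → factor 600/170 = 3.5294
Step 5: 0.18 mL + 20.5 mL = 20.68 mL total → factor 20.68/0.18 = 114.89
Product of known-step factors = 62409
Overall factor = 7.50 mM / (0.247 nM) = 3.0364 × 10^7
x = 3.0364 × 10^7 / 62409 = 487

487-fold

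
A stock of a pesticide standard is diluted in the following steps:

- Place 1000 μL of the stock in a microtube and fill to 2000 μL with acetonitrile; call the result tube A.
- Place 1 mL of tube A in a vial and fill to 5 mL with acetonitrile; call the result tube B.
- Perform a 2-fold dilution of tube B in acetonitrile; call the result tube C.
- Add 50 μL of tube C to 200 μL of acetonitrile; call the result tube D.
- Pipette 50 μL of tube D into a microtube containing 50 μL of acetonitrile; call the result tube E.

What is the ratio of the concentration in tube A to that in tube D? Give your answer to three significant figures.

Step 1: 1000 μL brought to 2000 μL → factor 2000/1000 = 2
Step 2: 1 mL brought to 5 mL → factor 5/1 = 5
Step 3: 2-fold → factor 2
Step 4: 50 μL + 200 μL = 250 μL total → factor 250/50 = 5
Dilution factor to tube A = 2; to tube D = 100
[tube A]/[tube D] = (factor to tube D)/(factor to tube A) = 100/2 = 50.0

50.0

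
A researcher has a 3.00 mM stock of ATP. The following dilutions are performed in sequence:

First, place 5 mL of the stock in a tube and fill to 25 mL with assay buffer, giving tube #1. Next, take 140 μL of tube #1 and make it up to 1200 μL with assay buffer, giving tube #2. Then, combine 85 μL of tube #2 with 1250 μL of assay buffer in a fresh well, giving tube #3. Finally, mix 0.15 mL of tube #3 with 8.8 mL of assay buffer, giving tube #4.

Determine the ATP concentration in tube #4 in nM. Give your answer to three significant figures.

74.7 nM

Step 1: 5 mL brought to 25 mL → factor 25/5 = 5
Step 2: 140 μL brought to 1200 μL → factor 1200/140 = 8.5714
Step 3: 85 μL + 1250 μL = 1335 μL total → factor 1335/85 = 15.706
Step 4: 0.15 mL + 8.8 mL = 8.95 mL total → factor 8.95/0.15 = 59.667
Overall dilution factor = 5 × 8.5714 × 15.706 × 59.667 = 40162
Final = 3.00 mM / 40162 = 7.470 × 10^-5 mM = 74.7 nM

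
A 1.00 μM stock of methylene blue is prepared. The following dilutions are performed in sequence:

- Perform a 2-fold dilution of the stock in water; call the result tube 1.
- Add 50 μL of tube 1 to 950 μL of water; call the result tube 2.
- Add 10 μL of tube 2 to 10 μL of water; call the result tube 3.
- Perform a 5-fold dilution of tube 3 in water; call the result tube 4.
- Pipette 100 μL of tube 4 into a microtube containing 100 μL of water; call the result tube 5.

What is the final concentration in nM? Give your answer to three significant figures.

Step 1: 2-fold → factor 2
Step 2: 50 μL + 950 μL = 1000 μL total → factor 1000/50 = 20
Step 3: 10 μL + 10 μL = 20 μL total → factor 20/10 = 2
Step 4: 5-fold → factor 5
Step 5: 100 μL + 100 μL = 200 μL total → factor 200/100 = 2
Overall dilution factor = 2 × 20 × 2 × 5 × 2 = 800
Final = 1.00 μM / 800 = 0.001250 μM = 1.25 nM

1.25 nM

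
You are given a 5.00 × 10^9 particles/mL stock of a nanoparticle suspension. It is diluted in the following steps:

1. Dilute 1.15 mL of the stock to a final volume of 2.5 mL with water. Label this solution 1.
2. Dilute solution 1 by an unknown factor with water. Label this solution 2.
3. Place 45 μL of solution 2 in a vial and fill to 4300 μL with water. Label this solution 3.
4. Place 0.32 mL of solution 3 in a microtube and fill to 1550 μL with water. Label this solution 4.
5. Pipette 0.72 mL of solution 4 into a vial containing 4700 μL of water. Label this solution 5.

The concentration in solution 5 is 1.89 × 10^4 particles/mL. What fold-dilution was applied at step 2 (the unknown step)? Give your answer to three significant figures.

Step 1: 1.15 mL brought to 2.5 mL → factor 2.5/1.15 = 2.1739
Step 2: unknown factor x
Step 3: 45 μL brought to 4300 μL → factor 4300/45 = 95.556
Step 4: 0.32 mL brought to 1550 μL → factor 1.55/0.32 = 4.8438
Step 5: 0.72 mL + 4700 μL = 5.42 mL total → factor 5.42/0.72 = 7.5278
Product of known-step factors = 7574.4
Overall factor = 5.00 × 10^9 particles/mL / (1.89 × 10^4 particles/mL) = 2.6455 × 10^5
x = 2.6455 × 10^5 / 7574.4 = 34.9

34.9-fold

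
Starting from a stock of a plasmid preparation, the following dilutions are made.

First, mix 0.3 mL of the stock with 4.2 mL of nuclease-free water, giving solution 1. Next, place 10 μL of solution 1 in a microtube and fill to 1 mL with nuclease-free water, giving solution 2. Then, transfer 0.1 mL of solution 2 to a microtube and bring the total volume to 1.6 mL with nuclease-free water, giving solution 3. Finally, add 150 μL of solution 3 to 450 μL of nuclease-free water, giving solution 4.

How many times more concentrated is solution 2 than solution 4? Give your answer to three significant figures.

64.0

Step 1: 0.3 mL + 4.2 mL = 4.5 mL total → factor 4.5/0.3 = 15
Step 2: 10 μL brought to 1 mL → factor 1000/10 = 100
Step 3: 0.1 mL brought to 1.6 mL → factor 1.6/0.1 = 16
Step 4: 150 μL + 450 μL = 600 μL total → factor 600/150 = 4
Dilution factor to solution 2 = 1500; to solution 4 = 96000
[solution 2]/[solution 4] = (factor to solution 4)/(factor to solution 2) = 96000/1500 = 64.0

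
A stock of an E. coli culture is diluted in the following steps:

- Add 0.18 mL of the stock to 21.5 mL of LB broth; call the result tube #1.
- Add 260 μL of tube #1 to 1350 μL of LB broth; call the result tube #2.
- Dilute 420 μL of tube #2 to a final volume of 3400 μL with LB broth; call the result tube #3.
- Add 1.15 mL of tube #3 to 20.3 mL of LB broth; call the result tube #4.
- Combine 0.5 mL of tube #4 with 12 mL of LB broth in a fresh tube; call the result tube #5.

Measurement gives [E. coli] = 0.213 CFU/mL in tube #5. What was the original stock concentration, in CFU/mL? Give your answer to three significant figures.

Step 1: 0.18 mL + 21.5 mL = 21.68 mL total → factor 21.68/0.18 = 120.44
Step 2: 260 μL + 1350 μL = 1610 μL total → factor 1610/260 = 6.1923
Step 3: 420 μL brought to 3400 μL → factor 3400/420 = 8.0952
Step 4: 1.15 mL + 20.3 mL = 21.45 mL total → factor 21.45/1.15 = 18.652
Step 5: 0.5 mL + 12 mL = 12.5 mL total → factor 12.5/0.5 = 25
Overall dilution factor = 120.44 × 6.1923 × 8.0952 × 18.652 × 25 = 2.8154 × 10^6
Stock = 0.213 CFU/mL × 2.8154 × 10^6 = 6.00 × 10^5 CFU/mL

6.00 × 10^5 CFU/mL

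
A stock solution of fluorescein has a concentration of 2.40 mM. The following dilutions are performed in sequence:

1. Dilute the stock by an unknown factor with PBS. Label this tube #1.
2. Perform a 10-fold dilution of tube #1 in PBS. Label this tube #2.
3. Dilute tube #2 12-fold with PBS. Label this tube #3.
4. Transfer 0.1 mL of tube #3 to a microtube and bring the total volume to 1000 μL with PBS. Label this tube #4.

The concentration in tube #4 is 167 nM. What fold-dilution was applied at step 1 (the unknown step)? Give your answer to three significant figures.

Step 1: unknown factor x
Step 2: 10-fold → factor 10
Step 3: 12-fold → factor 12
Step 4: 0.1 mL brought to 1000 μL → factor 1/0.1 = 10
Product of known-step factors = 1200
Overall factor = 2.40 mM / (167 nM) = 14371
x = 14371 / 1200 = 12.0

12.0-fold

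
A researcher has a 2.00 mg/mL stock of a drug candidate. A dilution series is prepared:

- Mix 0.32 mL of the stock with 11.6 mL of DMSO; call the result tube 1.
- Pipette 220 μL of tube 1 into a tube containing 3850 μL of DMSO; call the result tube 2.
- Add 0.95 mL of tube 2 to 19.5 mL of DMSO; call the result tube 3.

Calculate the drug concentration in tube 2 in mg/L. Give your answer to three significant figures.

2.90 mg/L

Step 1: 0.32 mL + 11.6 mL = 11.92 mL total → factor 11.92/0.32 = 37.25
Step 2: 220 μL + 3850 μL = 4070 μL total → factor 4070/220 = 18.5
Dilution factor through tube 2 = 37.25 × 18.5 = 689.12
[tube 2] = 2.00 mg/mL / 689.12 = 0.002902 mg/mL = 2.90 mg/L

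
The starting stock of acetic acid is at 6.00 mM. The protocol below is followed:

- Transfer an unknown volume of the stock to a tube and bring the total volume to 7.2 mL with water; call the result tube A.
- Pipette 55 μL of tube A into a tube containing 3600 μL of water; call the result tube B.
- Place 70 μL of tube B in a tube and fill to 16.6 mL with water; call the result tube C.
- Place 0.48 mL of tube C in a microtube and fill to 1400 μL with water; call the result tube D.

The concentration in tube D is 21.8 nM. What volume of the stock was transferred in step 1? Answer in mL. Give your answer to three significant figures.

Step 1: v brought to 7.2 mL → factor = 7.2 mL/v
Step 2: 55 μL + 3600 μL = 3655 μL total → factor 3655/55 = 66.455
Step 3: 70 μL brought to 16.6 mL → factor 16600/70 = 237.14
Step 4: 0.48 mL brought to 1400 μL → factor 1.4/0.48 = 2.9167
Product of known-step factors = 45964
Overall factor = 6.00 mM / (21.8 nM) = 2.7523 × 10^5
Step-1 factor = 2.7523 × 10^5 / 45964 = 5.9879
v = 7.2 mL / 5.9879 = 1.20 mL

1.20 mL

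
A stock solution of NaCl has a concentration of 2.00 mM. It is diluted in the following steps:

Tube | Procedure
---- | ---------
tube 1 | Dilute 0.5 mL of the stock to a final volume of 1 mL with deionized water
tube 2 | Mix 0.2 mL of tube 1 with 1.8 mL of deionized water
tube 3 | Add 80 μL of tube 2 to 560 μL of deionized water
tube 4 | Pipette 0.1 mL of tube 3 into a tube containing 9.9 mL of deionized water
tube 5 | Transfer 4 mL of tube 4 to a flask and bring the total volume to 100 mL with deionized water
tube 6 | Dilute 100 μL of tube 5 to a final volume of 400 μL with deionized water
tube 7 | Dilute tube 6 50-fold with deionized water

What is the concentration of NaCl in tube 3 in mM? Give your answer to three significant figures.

Step 1: 0.5 mL brought to 1 mL → factor 1/0.5 = 2
Step 2: 0.2 mL + 1.8 mL = 2 mL total → factor 2/0.2 = 10
Step 3: 80 μL + 560 μL = 640 μL total → factor 640/80 = 8
Dilution factor through tube 3 = 2 × 10 × 8 = 160
[tube 3] = 2.00 mM / 160 = 0.0125 mM

0.0125 mM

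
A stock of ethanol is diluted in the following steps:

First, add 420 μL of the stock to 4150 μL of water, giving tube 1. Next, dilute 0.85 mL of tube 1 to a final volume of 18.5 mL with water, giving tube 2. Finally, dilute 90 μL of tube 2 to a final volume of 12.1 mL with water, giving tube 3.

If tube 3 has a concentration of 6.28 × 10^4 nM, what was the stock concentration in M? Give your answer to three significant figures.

Step 1: 420 μL + 4150 μL = 4570 μL total → factor 4570/420 = 10.881
Step 2: 0.85 mL brought to 18.5 mL → factor 18.5/0.85 = 21.765
Step 3: 90 μL brought to 12.1 mL → factor 12100/90 = 134.44
Overall dilution factor = 10.881 × 21.765 × 134.44 = 31839
Stock = 6.28 × 10^4 nM × 31839 = 2.000 × 10^9 nM = 2.00 M

2.00 M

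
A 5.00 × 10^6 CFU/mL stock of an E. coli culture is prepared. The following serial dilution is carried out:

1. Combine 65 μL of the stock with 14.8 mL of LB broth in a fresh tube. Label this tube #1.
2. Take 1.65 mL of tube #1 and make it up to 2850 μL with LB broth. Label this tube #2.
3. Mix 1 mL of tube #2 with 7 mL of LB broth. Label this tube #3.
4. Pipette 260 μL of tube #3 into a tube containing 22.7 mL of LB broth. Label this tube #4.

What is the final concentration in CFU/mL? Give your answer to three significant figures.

Step 1: 65 μL + 14.8 mL = 14865 μL total → factor 14865/65 = 228.69
Step 2: 1.65 mL brought to 2850 μL → factor 2.85/1.65 = 1.7273
Step 3: 1 mL + 7 mL = 8 mL total → factor 8/1 = 8
Step 4: 260 μL + 22.7 mL = 22960 μL total → factor 22960/260 = 88.308
Overall dilution factor = 228.69 × 1.7273 × 8 × 88.308 = 2.7906 × 10^5
Final = 5.00 × 10^6 CFU/mL / 2.7906 × 10^5 = 17.9 CFU/mL

17.9 CFU/mL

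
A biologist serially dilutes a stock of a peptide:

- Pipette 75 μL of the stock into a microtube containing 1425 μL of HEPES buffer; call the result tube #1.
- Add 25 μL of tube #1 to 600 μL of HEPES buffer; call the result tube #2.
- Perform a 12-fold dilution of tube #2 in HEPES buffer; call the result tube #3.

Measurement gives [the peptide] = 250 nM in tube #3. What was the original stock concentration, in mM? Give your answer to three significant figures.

Step 1: 75 μL + 1425 μL = 1500 μL total → factor 1500/75 = 20
Step 2: 25 μL + 600 μL = 625 μL total → factor 625/25 = 25
Step 3: 12-fold → factor 12
Overall dilution factor = 20 × 25 × 12 = 6000
Stock = 250 nM × 6000 = 1.500 × 10^6 nM = 1.50 mM

1.50 mM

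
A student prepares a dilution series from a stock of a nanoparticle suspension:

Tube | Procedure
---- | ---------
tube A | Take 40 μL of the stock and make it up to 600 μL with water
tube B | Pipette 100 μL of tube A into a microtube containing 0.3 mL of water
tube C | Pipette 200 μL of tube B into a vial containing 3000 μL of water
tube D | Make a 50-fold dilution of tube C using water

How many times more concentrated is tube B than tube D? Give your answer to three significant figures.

800

Step 1: 40 μL brought to 600 μL → factor 600/40 = 15
Step 2: 100 μL + 0.3 mL = 400 μL total → factor 400/100 = 4
Step 3: 200 μL + 3000 μL = 3200 μL total → factor 3200/200 = 16
Step 4: 50-fold → factor 50
Dilution factor to tube B = 60; to tube D = 48000
[tube B]/[tube D] = (factor to tube D)/(factor to tube B) = 48000/60 = 800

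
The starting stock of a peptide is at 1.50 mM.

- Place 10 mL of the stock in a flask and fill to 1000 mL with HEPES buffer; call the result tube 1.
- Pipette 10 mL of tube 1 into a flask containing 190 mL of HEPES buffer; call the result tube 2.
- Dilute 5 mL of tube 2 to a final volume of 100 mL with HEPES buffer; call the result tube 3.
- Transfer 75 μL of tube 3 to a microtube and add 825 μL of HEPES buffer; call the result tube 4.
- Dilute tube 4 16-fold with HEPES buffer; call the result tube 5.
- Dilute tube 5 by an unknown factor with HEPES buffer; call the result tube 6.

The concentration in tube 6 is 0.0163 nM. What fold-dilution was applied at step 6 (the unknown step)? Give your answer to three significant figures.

12.0-fold

Step 1: 10 mL brought to 1000 mL → factor 1000/10 = 100
Step 2: 10 mL + 190 mL = 200 mL total → factor 200/10 = 20
Step 3: 5 mL brought to 100 mL → factor 100/5 = 20
Step 4: 75 μL + 825 μL = 900 μL total → factor 900/75 = 12
Step 5: 16-fold → factor 16
Step 6: unknown factor x
Product of known-step factors = 7.68 × 10^6
Overall factor = 1.50 mM / (0.0163 nM) = 9.2025 × 10^7
x = 9.2025 × 10^7 / 7.68 × 10^6 = 12.0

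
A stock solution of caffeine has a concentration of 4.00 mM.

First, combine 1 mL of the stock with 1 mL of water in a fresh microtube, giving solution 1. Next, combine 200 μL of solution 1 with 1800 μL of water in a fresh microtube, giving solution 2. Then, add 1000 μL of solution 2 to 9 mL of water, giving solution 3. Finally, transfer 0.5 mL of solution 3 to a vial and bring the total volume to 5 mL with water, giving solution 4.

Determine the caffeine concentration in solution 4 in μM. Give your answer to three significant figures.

2.00 μM

Step 1: 1 mL + 1 mL = 2 mL total → factor 2/1 = 2
Step 2: 200 μL + 1800 μL = 2000 μL total → factor 2000/200 = 10
Step 3: 1000 μL + 9 mL = 10000 μL total → factor 10000/1000 = 10
Step 4: 0.5 mL brought to 5 mL → factor 5/0.5 = 10
Overall dilution factor = 2 × 10 × 10 × 10 = 2000
Final = 4.00 mM / 2000 = 0.002000 mM = 2.00 μM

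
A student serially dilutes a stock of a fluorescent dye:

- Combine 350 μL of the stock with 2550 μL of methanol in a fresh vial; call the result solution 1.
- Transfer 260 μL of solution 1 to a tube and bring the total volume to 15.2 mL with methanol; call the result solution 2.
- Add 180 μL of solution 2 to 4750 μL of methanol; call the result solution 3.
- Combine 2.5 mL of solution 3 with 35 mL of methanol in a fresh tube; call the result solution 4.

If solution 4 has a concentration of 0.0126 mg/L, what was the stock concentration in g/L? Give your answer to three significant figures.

2.51 g/L

Step 1: 350 μL + 2550 μL = 2900 μL total → factor 2900/350 = 8.2857
Step 2: 260 μL brought to 15.2 mL → factor 15200/260 = 58.462
Step 3: 180 μL + 4750 μL = 4930 μL total → factor 4930/180 = 27.389
Step 4: 2.5 mL + 35 mL = 37.5 mL total → factor 37.5/2.5 = 15
Overall dilution factor = 8.2857 × 58.462 × 27.389 × 15 = 1.9901 × 10^5
Stock = 0.0126 mg/L × 1.9901 × 10^5 = 2507 mg/L = 2.51 g/L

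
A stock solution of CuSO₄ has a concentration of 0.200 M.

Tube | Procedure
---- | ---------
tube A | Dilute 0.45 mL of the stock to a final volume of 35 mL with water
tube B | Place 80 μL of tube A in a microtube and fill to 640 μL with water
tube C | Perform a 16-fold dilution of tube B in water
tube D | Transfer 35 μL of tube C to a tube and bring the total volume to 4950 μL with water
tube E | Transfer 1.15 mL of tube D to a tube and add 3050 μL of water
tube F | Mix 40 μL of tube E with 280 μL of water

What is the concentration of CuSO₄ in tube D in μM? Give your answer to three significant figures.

0.142 μM

Step 1: 0.45 mL brought to 35 mL → factor 35/0.45 = 77.778
Step 2: 80 μL brought to 640 μL → factor 640/80 = 8
Step 3: 16-fold → factor 16
Step 4: 35 μL brought to 4950 μL → factor 4950/35 = 141.43
Dilution factor through tube D = 77.778 × 8 × 16 × 141.43 = 1.408 × 10^6
[tube D] = 0.200 M / 1.408 × 10^6 = 1.420 × 10^-7 M = 0.142 μM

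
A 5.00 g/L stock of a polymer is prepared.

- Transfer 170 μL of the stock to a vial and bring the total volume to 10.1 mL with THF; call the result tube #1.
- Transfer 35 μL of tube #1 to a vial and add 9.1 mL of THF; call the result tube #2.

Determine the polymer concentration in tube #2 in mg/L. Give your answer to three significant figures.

Step 1: 170 μL brought to 10.1 mL → factor 10100/170 = 59.412
Step 2: 35 μL + 9.1 mL = 9135 μL total → factor 9135/35 = 261
Overall dilution factor = 59.412 × 261 = 15506
Final = 5.00 g/L / 15506 = 0.0003224 g/L = 0.322 mg/L

0.322 mg/L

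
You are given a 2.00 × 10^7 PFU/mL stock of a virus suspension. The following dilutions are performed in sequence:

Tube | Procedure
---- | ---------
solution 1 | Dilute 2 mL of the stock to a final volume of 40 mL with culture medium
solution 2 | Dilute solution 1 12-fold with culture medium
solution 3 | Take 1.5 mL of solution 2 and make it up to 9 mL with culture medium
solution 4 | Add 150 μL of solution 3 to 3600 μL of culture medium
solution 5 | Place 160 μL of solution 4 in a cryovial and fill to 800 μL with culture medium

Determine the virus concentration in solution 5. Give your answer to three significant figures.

Step 1: 2 mL brought to 40 mL → factor 40/2 = 20
Step 2: 12-fold → factor 12
Step 3: 1.5 mL brought to 9 mL → factor 9/1.5 = 6
Step 4: 150 μL + 3600 μL = 3750 μL total → factor 3750/150 = 25
Step 5: 160 μL brought to 800 μL → factor 800/160 = 5
Overall dilution factor = 20 × 12 × 6 × 25 × 5 = 1.8 × 10^5
Final = 2.00 × 10^7 PFU/mL / 1.8 × 10^5 = 111 PFU/mL

111 PFU/mL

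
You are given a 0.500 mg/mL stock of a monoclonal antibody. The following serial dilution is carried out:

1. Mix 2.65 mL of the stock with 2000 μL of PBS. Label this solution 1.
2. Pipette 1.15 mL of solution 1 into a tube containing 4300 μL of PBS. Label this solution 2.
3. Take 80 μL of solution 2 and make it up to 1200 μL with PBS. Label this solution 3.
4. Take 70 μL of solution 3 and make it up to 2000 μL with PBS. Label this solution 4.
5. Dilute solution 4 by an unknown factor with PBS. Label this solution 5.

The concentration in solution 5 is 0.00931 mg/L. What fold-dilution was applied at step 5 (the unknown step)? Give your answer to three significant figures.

15.1-fold

Step 1: 2.65 mL + 2000 μL = 4.65 mL total → factor 4.65/2.65 = 1.7547
Step 2: 1.15 mL + 4300 μL = 5.45 mL total → factor 5.45/1.15 = 4.7391
Step 3: 80 μL brought to 1200 μL → factor 1200/80 = 15
Step 4: 70 μL brought to 2000 μL → factor 2000/70 = 28.571
Step 5: unknown factor x
Product of known-step factors = 3563.9
Overall factor = 0.500 mg/mL / (0.00931 mg/L) = 53706
x = 53706 / 3563.9 = 15.1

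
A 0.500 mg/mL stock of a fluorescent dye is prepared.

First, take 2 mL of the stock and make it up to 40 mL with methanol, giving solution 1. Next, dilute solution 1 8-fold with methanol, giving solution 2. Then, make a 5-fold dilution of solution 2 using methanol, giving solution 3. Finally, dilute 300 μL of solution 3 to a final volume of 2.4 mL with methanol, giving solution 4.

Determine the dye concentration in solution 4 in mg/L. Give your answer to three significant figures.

Step 1: 2 mL brought to 40 mL → factor 40/2 = 20
Step 2: 8-fold → factor 8
Step 3: 5-fold → factor 5
Step 4: 300 μL brought to 2.4 mL → factor 2400/300 = 8
Overall dilution factor = 20 × 8 × 5 × 8 = 6400
Final = 0.500 mg/mL / 6400 = 7.813 × 10^-5 mg/mL = 0.0781 mg/L

0.0781 mg/L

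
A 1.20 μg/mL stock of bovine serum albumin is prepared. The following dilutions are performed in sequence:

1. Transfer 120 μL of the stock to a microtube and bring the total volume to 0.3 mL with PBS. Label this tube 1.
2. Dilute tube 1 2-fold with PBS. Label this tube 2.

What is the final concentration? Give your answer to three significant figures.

0.240 μg/mL

Step 1: 120 μL brought to 0.3 mL → factor 300/120 = 2.5
Step 2: 2-fold → factor 2
Overall dilution factor = 2.5 × 2 = 5
Final = 1.20 μg/mL / 5 = 0.240 μg/mL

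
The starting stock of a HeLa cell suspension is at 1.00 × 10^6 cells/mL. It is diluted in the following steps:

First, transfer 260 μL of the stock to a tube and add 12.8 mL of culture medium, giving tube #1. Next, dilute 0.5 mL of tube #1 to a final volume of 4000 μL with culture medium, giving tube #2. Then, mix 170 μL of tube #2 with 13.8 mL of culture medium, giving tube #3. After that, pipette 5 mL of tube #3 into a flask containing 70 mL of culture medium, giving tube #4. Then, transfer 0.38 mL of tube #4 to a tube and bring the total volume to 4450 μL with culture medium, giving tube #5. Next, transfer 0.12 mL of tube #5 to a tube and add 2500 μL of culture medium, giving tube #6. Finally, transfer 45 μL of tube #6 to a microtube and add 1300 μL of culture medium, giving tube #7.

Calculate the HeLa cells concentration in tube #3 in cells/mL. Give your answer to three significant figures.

Step 1: 260 μL + 12.8 mL = 13060 μL total → factor 13060/260 = 50.231
Step 2: 0.5 mL brought to 4000 μL → factor 4/0.5 = 8
Step 3: 170 μL + 13.8 mL = 13970 μL total → factor 13970/170 = 82.176
Dilution factor through tube #3 = 50.231 × 8 × 82.176 = 33022
[tube #3] = 1.00 × 10^6 cells/mL / 33022 = 30.3 cells/mL

30.3 cells/mL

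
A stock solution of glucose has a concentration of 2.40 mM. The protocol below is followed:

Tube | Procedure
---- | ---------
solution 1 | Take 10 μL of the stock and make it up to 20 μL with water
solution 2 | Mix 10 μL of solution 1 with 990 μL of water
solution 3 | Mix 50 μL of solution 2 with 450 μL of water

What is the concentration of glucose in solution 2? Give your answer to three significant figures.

0.0120 mM

Step 1: 10 μL brought to 20 μL → factor 20/10 = 2
Step 2: 10 μL + 990 μL = 1000 μL total → factor 1000/10 = 100
Dilution factor through solution 2 = 2 × 100 = 200
[solution 2] = 2.40 mM / 200 = 0.0120 mM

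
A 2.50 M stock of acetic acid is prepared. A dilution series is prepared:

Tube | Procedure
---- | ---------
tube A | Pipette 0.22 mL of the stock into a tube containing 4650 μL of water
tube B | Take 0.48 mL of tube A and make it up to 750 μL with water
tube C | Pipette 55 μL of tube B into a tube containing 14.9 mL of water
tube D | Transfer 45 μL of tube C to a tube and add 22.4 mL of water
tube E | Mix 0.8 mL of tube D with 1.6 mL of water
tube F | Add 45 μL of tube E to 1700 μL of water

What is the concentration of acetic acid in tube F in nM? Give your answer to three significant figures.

4.58 nM

Step 1: 0.22 mL + 4650 μL = 4.87 mL total → factor 4.87/0.22 = 22.136
Step 2: 0.48 mL brought to 750 μL → factor 0.75/0.48 = 1.5625
Step 3: 55 μL + 14.9 mL = 14955 μL total → factor 14955/55 = 271.91
Step 4: 45 μL + 22.4 mL = 22445 μL total → factor 22445/45 = 498.78
Step 5: 0.8 mL + 1.6 mL = 2.4 mL total → factor 2.4/0.8 = 3
Step 6: 45 μL + 1700 μL = 1745 μL total → factor 1745/45 = 38.778
Overall dilution factor = 22.136 × 1.5625 × 271.91 × 498.78 × 3 × 38.778 = 5.4571 × 10^8
Final = 2.50 M / 5.4571 × 10^8 = 4.581 × 10^-9 M = 4.58 nM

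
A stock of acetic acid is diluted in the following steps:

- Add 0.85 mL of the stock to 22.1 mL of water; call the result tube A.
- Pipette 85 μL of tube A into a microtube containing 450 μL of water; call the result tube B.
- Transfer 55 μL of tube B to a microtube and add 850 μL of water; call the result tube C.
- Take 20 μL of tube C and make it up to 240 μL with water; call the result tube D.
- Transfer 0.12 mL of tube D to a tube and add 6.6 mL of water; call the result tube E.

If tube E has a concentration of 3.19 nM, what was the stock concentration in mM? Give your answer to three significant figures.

5.99 mM

Step 1: 0.85 mL + 22.1 mL = 22.95 mL total → factor 22.95/0.85 = 27
Step 2: 85 μL + 450 μL = 535 μL total → factor 535/85 = 6.2941
Step 3: 55 μL + 850 μL = 905 μL total → factor 905/55 = 16.455
Step 4: 20 μL brought to 240 μL → factor 240/20 = 12
Step 5: 0.12 mL + 6.6 mL = 6.72 mL total → factor 6.72/0.12 = 56
Overall dilution factor = 27 × 6.2941 × 16.455 × 12 × 56 = 1.8791 × 10^6
Stock = 3.19 nM × 1.8791 × 10^6 = 5.994 × 10^6 nM = 5.99 mM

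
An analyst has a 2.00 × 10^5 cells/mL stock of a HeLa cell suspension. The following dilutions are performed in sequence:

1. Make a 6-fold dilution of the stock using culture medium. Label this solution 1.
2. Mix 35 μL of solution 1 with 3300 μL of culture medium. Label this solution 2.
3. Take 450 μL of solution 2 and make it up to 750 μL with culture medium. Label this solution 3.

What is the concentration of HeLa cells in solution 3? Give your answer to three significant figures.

Step 1: 6-fold → factor 6
Step 2: 35 μL + 3300 μL = 3335 μL total → factor 3335/35 = 95.286
Step 3: 450 μL brought to 750 μL → factor 750/450 = 1.6667
Overall dilution factor = 6 × 95.286 × 1.6667 = 952.86
Final = 2.00 × 10^5 cells/mL / 952.86 = 210 cells/mL

210 cells/mL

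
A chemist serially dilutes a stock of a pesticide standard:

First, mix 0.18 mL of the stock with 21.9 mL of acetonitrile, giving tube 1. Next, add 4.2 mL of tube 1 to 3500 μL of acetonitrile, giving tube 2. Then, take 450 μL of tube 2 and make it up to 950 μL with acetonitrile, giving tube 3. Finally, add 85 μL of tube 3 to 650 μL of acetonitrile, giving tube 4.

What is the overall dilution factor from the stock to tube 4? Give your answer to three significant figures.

4.11 × 10^3

Step 1: 0.18 mL + 21.9 mL = 22.08 mL total → factor 22.08/0.18 = 122.67
Step 2: 4.2 mL + 3500 μL = 7.7 mL total → factor 7.7/4.2 = 1.8333
Step 3: 450 μL brought to 950 μL → factor 950/450 = 2.1111
Step 4: 85 μL + 650 μL = 735 μL total → factor 735/85 = 8.6471
Overall dilution factor = 122.67 × 1.8333 × 2.1111 × 8.6471 = 4105.3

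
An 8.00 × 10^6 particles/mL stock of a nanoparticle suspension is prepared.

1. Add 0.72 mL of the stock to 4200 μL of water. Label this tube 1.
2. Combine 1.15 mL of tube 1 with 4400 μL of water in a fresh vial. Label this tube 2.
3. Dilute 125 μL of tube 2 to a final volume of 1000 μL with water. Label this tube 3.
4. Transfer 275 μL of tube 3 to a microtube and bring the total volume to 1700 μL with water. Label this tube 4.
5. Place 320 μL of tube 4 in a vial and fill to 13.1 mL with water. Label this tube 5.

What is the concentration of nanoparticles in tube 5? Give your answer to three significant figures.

120 particles/mL

Step 1: 0.72 mL + 4200 μL = 4.92 mL total → factor 4.92/0.72 = 6.8333
Step 2: 1.15 mL + 4400 μL = 5.55 mL total → factor 5.55/1.15 = 4.8261
Step 3: 125 μL brought to 1000 μL → factor 1000/125 = 8
Step 4: 275 μL brought to 1700 μL → factor 1700/275 = 6.1818
Step 5: 320 μL brought to 13.1 mL → factor 13100/320 = 40.938
Overall dilution factor = 6.8333 × 4.8261 × 8 × 6.1818 × 40.938 = 66766
Final = 8.00 × 10^6 particles/mL / 66766 = 120 particles/mL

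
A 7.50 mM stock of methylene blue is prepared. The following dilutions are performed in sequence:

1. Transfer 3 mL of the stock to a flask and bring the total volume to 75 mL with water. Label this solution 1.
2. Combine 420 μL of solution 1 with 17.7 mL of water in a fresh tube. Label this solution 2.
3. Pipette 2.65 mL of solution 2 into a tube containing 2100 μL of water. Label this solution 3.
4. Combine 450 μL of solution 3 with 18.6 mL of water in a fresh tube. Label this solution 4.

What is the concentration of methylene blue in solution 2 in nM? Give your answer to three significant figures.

Step 1: 3 mL brought to 75 mL → factor 75/3 = 25
Step 2: 420 μL + 17.7 mL = 18120 μL total → factor 18120/420 = 43.143
Dilution factor through solution 2 = 25 × 43.143 = 1078.6
[solution 2] = 7.50 mM / 1078.6 = 0.006954 mM = 6.95 × 10^3 nM

6.95 × 10^3 nM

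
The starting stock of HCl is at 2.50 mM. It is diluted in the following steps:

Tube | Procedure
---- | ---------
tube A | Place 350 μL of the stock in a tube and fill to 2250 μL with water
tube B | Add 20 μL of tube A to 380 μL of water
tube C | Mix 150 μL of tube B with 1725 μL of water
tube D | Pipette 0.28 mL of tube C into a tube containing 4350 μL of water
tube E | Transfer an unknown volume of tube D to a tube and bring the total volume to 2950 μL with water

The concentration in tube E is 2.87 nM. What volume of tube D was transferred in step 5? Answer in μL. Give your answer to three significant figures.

Step 1: 350 μL brought to 2250 μL → factor 2250/350 = 6.4286
Step 2: 20 μL + 380 μL = 400 μL total → factor 400/20 = 20
Step 3: 150 μL + 1725 μL = 1875 μL total → factor 1875/150 = 12.5
Step 4: 0.28 mL + 4350 μL = 4.63 mL total → factor 4.63/0.28 = 16.536
Step 5: v brought to 2950 μL → factor = 2950 μL/v
Product of known-step factors = 26575
Overall factor = 2.50 mM / (2.87 nM) = 8.7108 × 10^5
Step-5 factor = 8.7108 × 10^5 / 26575 = 32.778
v = 2950 μL / 32.778 = 90.0 μL

90.0 μL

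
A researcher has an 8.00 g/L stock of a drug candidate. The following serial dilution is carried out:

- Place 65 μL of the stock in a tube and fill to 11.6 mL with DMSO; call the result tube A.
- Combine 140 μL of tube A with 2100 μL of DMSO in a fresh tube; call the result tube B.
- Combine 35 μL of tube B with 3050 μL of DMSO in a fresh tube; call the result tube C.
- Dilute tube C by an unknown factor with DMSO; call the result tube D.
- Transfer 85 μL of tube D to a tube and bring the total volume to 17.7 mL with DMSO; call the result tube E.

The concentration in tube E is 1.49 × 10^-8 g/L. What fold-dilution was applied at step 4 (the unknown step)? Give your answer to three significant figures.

Step 1: 65 μL brought to 11.6 mL → factor 11600/65 = 178.46
Step 2: 140 μL + 2100 μL = 2240 μL total → factor 2240/140 = 16
Step 3: 35 μL + 3050 μL = 3085 μL total → factor 3085/35 = 88.143
Step 4: unknown factor x
Step 5: 85 μL brought to 17.7 mL → factor 17700/85 = 208.24
Product of known-step factors = 5.2409 × 10^7
Overall factor = 8.00 g/L / (1.49 × 10^-8 g/L) = 5.3691 × 10^8
x = 5.3691 × 10^8 / 5.2409 × 10^7 = 10.2

10.2-fold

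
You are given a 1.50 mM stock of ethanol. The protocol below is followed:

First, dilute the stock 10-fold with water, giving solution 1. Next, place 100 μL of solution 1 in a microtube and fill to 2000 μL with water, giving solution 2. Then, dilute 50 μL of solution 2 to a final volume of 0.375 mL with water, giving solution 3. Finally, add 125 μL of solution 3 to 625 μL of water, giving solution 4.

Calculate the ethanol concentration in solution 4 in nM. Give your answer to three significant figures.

Step 1: 10-fold → factor 10
Step 2: 100 μL brought to 2000 μL → factor 2000/100 = 20
Step 3: 50 μL brought to 0.375 mL → factor 375/50 = 7.5
Step 4: 125 μL + 625 μL = 750 μL total → factor 750/125 = 6
Dilution factor through solution 4 = 10 × 20 × 7.5 × 6 = 9000
[solution 4] = 1.50 mM / 9000 = 0.0001667 mM = 167 nM

167 nM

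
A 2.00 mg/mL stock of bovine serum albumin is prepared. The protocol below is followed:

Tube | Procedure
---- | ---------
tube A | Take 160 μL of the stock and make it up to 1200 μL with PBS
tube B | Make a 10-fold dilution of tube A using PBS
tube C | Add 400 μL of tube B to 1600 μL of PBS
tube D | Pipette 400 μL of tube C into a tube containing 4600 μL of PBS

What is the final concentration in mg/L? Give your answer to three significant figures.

0.427 mg/L

Step 1: 160 μL brought to 1200 μL → factor 1200/160 = 7.5
Step 2: 10-fold → factor 10
Step 3: 400 μL + 1600 μL = 2000 μL total → factor 2000/400 = 5
Step 4: 400 μL + 4600 μL = 5000 μL total → factor 5000/400 = 12.5
Overall dilution factor = 7.5 × 10 × 5 × 12.5 = 4687.5
Final = 2.00 mg/mL / 4687.5 = 0.0004267 mg/mL = 0.427 mg/L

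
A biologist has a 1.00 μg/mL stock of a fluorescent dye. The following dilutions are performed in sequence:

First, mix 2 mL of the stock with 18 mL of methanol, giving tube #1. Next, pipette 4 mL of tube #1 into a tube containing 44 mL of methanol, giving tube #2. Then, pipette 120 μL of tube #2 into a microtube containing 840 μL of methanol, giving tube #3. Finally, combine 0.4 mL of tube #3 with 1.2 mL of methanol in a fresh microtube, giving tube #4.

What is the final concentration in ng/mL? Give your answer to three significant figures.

0.260 ng/mL

Step 1: 2 mL + 18 mL = 20 mL total → factor 20/2 = 10
Step 2: 4 mL + 44 mL = 48 mL total → factor 48/4 = 12
Step 3: 120 μL + 840 μL = 960 μL total → factor 960/120 = 8
Step 4: 0.4 mL + 1.2 mL = 1.6 mL total → factor 1.6/0.4 = 4
Overall dilution factor = 10 × 12 × 8 × 4 = 3840
Final = 1.00 μg/mL / 3840 = 0.0002604 μg/mL = 0.260 ng/mL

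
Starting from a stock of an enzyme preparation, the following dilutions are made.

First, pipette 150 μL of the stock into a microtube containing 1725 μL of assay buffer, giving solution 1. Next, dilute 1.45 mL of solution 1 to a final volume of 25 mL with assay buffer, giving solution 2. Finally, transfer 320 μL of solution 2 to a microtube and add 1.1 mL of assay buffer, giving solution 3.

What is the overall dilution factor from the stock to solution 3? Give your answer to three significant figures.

Step 1: 150 μL + 1725 μL = 1875 μL total → factor 1875/150 = 12.5
Step 2: 1.45 mL brought to 25 mL → factor 25/1.45 = 17.241
Step 3: 320 μL + 1.1 mL = 1420 μL total → factor 1420/320 = 4.4375
Overall dilution factor = 12.5 × 17.241 × 4.4375 = 956.36

956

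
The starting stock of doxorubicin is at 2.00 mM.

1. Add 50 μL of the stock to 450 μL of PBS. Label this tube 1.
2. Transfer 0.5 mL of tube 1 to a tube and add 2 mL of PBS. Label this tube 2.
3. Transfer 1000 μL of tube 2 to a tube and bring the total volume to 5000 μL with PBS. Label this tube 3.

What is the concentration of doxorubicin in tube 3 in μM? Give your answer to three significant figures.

Step 1: 50 μL + 450 μL = 500 μL total → factor 500/50 = 10
Step 2: 0.5 mL + 2 mL = 2.5 mL total → factor 2.5/0.5 = 5
Step 3: 1000 μL brought to 5000 μL → factor 5000/1000 = 5
Overall dilution factor = 10 × 5 × 5 = 250
Final = 2.00 mM / 250 = 0.008000 mM = 8.00 μM

8.00 μM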